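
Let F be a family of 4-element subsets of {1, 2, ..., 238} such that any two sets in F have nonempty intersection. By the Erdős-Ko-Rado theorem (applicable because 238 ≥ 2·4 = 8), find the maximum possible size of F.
max |F| = C(237, 3) = 2190670

The Erdős-Ko-Rado theorem states: for n ≥ 2k, an intersecting family of k-subsets of an n-element set has size at most C(n − 1, k − 1), with equality for 'star' families {A ⊆ [n] : |A| = k, i ∈ A} (fix an element i). For n = 238, k = 4: C(237, 3) = 2190670.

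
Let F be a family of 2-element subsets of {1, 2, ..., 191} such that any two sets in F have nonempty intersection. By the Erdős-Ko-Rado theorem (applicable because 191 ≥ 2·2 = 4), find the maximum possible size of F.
max |F| = C(190, 1) = 190

Erdős-Ko-Rado (1961): when n ≥ 2k, max |F| = C(n−1, k−1). The bound is attained by the star {A : i ∈ A} for any fixed i ∈ [n]. Here C(191−1, 2−1) = C(190, 1) = 190.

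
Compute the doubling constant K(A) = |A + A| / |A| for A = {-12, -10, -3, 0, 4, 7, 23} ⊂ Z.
K = |A + A| / |A| = 24/7

Enumerate A + A = {a + b : a, b ∈ A}. With |A| = 7, there are |A|^2 = 49 ordered sum pairs; collecting distinct values, A + A = {-24, -22, -20, -15, -13, -12, -10, -8, -6, -5, -3, 0, 1, 4, 7, 8, 11, 13, 14, 20, 23, 27, 30, 46}, so |A + A| = 24. Thus K = 24/7. For comparison, the minimum possible |A + A| over all 7-element sets is 2·7 − 1 = 13 (so min K = 13/7), attained only by arithmetic progressions.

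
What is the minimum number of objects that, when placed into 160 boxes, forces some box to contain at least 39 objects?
n = (39 − 1)·160 + 1 = 6081

By the generalised pigeonhole principle, to guarantee some box contains ≥ r objects we need more than (r − 1) · k objects total. Threshold: n = (r − 1) · k + 1. With r = 39 and k = 160: n = 38 · 160 + 1 = 6080 + 1 = 6081. For n = 6080 = 38 · 160, we can put exactly 38 objects in every box, avoiding 39 in any single one — so 6081 is tight.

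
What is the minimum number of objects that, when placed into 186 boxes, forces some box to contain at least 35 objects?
n = (35 − 1)·186 + 1 = 6325

By the generalised pigeonhole principle, to guarantee some box contains ≥ r objects we need more than (r − 1) · k objects total. Threshold: n = (r − 1) · k + 1. With r = 35 and k = 186: n = 34 · 186 + 1 = 6324 + 1 = 6325. For n = 6324 = 34 · 186, we can put exactly 34 objects in every box, avoiding 35 in any single one — so 6325 is tight.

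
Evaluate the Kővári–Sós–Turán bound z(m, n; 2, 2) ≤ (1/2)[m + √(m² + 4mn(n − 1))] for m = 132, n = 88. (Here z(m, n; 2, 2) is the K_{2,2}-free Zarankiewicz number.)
z(132, 88; 2, 2) ≤ (1/2)[132 + √(132² + 4·132·88·87)] = (1/2)[132 + √4059792] = 1073.4463

Kővári–Sós–Turán: let r_1, ..., r_132 be the row sums and z = Σ r_i the total number of 1s. Each pair of columns can share at most one row with both entries 1 (else a 2×2 all-ones block appears), so Σ_i C(r_i, 2) ≤ C(88, 2) = 3828. By convexity Σ_i C(r_i, 2) ≥ 132·C(z/132, 2) = z(z − 132)/(2·132), giving z² − 132z − 132·88·87 ≤ 0 and hence z ≤ (1/2)[132 + √(17424 + 4·1010592)] = (1/2)[132 + √4059792] ≈ (1/2)(132 + 2014.8926) = 1073.4463.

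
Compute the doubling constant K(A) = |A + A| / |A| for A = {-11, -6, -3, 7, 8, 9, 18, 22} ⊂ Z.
K = |A + A| / |A| = 33/8

Enumerate A + A = {a + b : a, b ∈ A}. With |A| = 8, there are |A|^2 = 64 ordered sum pairs; collecting distinct values, A + A = {-22, -17, -14, -12, -9, -6, -4, -3, -2, 1, 2, 3, 4, 5, 6, 7, 11, 12, 14, 15, 16, 17, 18, 19, 25, 26, 27, 29, 30, 31, 36, 40, 44}, so |A + A| = 33. Thus K = 33/8. For comparison, the minimum possible |A + A| over all 8-element sets is 2·8 − 1 = 15 (so min K = 15/8), attained only by arithmetic progressions.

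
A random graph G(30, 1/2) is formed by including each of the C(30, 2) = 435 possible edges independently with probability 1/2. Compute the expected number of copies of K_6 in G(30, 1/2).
E[# K_6] = C(30, 6) · (1/2)^C(6, 2) = 593775 / 2^15 ≈ 18.120575

For each 6-subset S of vertices (there are C(30, 6) = 593775 such S), let X_S = 1 if S induces a K_6 (all C(6, 2) = 15 edges present). Then P(X_S = 1) = (1/2)^15 = 1/32768. By linearity of expectation, E[# K_6] = C(30, 6) · (1/2)^15 = 593775 / 32768 ≈ 18.120575.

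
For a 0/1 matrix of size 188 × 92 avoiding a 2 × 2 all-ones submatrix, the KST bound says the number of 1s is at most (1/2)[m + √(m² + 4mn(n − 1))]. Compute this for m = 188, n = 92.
z(188, 92; 2, 2) ≤ (1/2)[188 + √(188² + 4·188·92·91)] = (1/2)[188 + √6331088] = 1352.0827

Kővári–Sós–Turán: let r_1, ..., r_188 be the row sums and z = Σ r_i the total number of 1s. Each pair of columns can share at most one row with both entries 1 (else a 2×2 all-ones block appears), so Σ_i C(r_i, 2) ≤ C(92, 2) = 4186. By convexity Σ_i C(r_i, 2) ≥ 188·C(z/188, 2) = z(z − 188)/(2·188), giving z² − 188z − 188·92·91 ≤ 0 and hence z ≤ (1/2)[188 + √(35344 + 4·1573936)] = (1/2)[188 + √6331088] ≈ (1/2)(188 + 2516.1653) = 1352.0827.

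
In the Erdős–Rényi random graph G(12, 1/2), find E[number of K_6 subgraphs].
E[# K_6] = C(12, 6) · (1/2)^C(6, 2) = 924 / 2^15 = 231/8192 ≈ 0.028198

For each 6-subset S of vertices (there are C(12, 6) = 924 such S), let X_S = 1 if S induces a K_6 (all C(6, 2) = 15 edges present). Then P(X_S = 1) = (1/2)^15 = 1/32768. By linearity of expectation, E[# K_6] = C(12, 6) · (1/2)^15 = 924 / 32768 = 231/8192 ≈ 0.028198.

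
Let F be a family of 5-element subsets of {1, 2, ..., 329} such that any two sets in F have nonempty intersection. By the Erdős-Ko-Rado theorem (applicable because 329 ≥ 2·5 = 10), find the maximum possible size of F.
max |F| = C(328, 4) = 473490550

Erdős-Ko-Rado (1961): when n ≥ 2k, max |F| = C(n−1, k−1). The bound is attained by the star {A : i ∈ A} for any fixed i ∈ [n]. Here C(329−1, 5−1) = C(328, 4) = 473490550.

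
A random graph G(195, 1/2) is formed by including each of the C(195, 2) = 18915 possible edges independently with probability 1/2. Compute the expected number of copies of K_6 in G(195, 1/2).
E[# K_6] = C(195, 6) · (1/2)^C(6, 2) = 70656049360 / 2^15 = 4416003085/2048 ≈ 2156251.506348

For each 6-subset S of vertices (there are C(195, 6) = 70656049360 such S), let X_S = 1 if S induces a K_6 (all C(6, 2) = 15 edges present). Then P(X_S = 1) = (1/2)^15 = 1/32768. By linearity of expectation, E[# K_6] = C(195, 6) · (1/2)^15 = 70656049360 / 32768 = 4416003085/2048 ≈ 2156251.506348.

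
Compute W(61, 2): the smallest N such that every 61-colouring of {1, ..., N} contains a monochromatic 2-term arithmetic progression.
W(61, 2) = 61 + 1 = 62

A 2-term AP is any pair of integers, so a monochromatic 2-AP exists iff some colour is used at least twice. With 61 colours, the colouring i ↦ i on {1, ..., 61} uses each colour once, avoiding any monochromatic pair, so W(61, 2) > 61. For {1, ..., 62}, pigeonhole forces two integers of the same colour, which form a monochromatic 2-AP. Hence W(61, 2) = 62.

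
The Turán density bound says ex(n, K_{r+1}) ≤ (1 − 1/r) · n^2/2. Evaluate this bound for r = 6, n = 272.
Turán density bound = (5/6) · 272^2/2 = 92480/3 ≈ 30826.6667

Turán's theorem: ex(n, K_{r+1}) is achieved by the complete r-partite Turán graph T(n, r) with parts as balanced as possible, and is at most (1 − 1/r) · n^2/2. For r = 6, n = 272: the density bound is (5/6) · 73984/2 = 92480/3 ≈ 30826.6667. The integer-valued extremum is e(T(272, 6)) = 30826, which is strictly less than the density bound 92480/3 since 6 ∤ 272 (the parts of T(272, 6) cannot all be equal).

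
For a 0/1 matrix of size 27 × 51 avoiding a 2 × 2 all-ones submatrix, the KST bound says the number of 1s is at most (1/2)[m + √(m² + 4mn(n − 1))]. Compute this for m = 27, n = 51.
z(27, 51; 2, 2) ≤ (1/2)[27 + √(27² + 4·27·51·50)] = (1/2)[27 + √276129] = 276.2399

Kővári–Sós–Turán: let r_1, ..., r_27 be the row sums and z = Σ r_i the total number of 1s. Each pair of columns can share at most one row with both entries 1 (else a 2×2 all-ones block appears), so Σ_i C(r_i, 2) ≤ C(51, 2) = 1275. By convexity Σ_i C(r_i, 2) ≥ 27·C(z/27, 2) = z(z − 27)/(2·27), giving z² − 27z − 27·51·50 ≤ 0 and hence z ≤ (1/2)[27 + √(729 + 4·68850)] = (1/2)[27 + √276129] ≈ (1/2)(27 + 525.4798) = 276.2399.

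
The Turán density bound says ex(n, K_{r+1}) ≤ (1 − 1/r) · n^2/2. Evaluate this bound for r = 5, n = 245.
Turán density bound = (4/5) · 245^2/2 = 24010

Turán's theorem: ex(n, K_{r+1}) is achieved by the complete r-partite Turán graph T(n, r) with parts as balanced as possible, and is at most (1 − 1/r) · n^2/2. For r = 5, n = 245: the density bound is (4/5) · 60025/2 = 24010. Since 5 ∣ 245, the Turán graph T(245, 5) has parts of equal size 49, and its edge count e(T(245, 5)) = 24010 attains the density bound exactly.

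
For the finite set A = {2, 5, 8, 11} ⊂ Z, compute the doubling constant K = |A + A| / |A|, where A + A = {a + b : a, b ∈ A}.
K = |A + A| / |A| = 7/4

Enumerate A + A = {a + b : a, b ∈ A}. With |A| = 4, there are |A|^2 = 16 ordered sum pairs; collecting distinct values, A + A = {4, 7, 10, 13, 16, 19, 22}, so |A + A| = 7. Thus K = 7/4. Here |A + A| = 2|A| − 1 = 7, the minimum possible — so K = 7/4 is minimal, which holds iff A is an arithmetic progression.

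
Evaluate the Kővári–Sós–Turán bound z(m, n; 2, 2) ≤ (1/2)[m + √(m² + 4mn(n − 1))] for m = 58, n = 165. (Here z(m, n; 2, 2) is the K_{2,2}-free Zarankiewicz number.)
z(58, 165; 2, 2) ≤ (1/2)[58 + √(58² + 4·58·165·164)] = (1/2)[58 + √6281284] = 1282.1245

Kővári–Sós–Turán: let r_1, ..., r_58 be the row sums and z = Σ r_i the total number of 1s. Each pair of columns can share at most one row with both entries 1 (else a 2×2 all-ones block appears), so Σ_i C(r_i, 2) ≤ C(165, 2) = 13530. By convexity Σ_i C(r_i, 2) ≥ 58·C(z/58, 2) = z(z − 58)/(2·58), giving z² − 58z − 58·165·164 ≤ 0 and hence z ≤ (1/2)[58 + √(3364 + 4·1569480)] = (1/2)[58 + √6281284] ≈ (1/2)(58 + 2506.249) = 1282.1245.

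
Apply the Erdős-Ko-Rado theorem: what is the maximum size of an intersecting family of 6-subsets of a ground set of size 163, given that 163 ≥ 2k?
max |F| = C(162, 5) = 873642672

Erdős-Ko-Rado (1961): when n ≥ 2k, max |F| = C(n−1, k−1). The bound is attained by the star {A : i ∈ A} for any fixed i ∈ [n]. Here C(163−1, 6−1) = C(162, 5) = 873642672.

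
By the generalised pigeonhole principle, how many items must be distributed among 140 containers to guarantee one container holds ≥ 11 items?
n = (11 − 1)·140 + 1 = 1401

By the generalised pigeonhole principle, to guarantee some box contains ≥ r objects we need more than (r − 1) · k objects total. Threshold: n = (r − 1) · k + 1. With r = 11 and k = 140: n = 10 · 140 + 1 = 1400 + 1 = 1401. For n = 1400 = 10 · 140, we can put exactly 10 objects in every box, avoiding 11 in any single one — so 1401 is tight.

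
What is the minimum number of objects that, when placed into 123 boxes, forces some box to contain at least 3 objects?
n = (3 − 1)·123 + 1 = 247

By the generalised pigeonhole principle, to guarantee some box contains ≥ r objects we need more than (r − 1) · k objects total. Threshold: n = (r − 1) · k + 1. With r = 3 and k = 123: n = 2 · 123 + 1 = 246 + 1 = 247. For n = 246 = 2 · 123, we can put exactly 2 objects in every box, avoiding 3 in any single one — so 247 is tight.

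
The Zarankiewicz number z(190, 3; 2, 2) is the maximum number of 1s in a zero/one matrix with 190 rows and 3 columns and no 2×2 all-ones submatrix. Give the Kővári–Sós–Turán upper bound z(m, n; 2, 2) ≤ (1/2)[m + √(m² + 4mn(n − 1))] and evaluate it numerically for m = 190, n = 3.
z(190, 3; 2, 2) ≤ (1/2)[190 + √(190² + 4·190·3·2)] = (1/2)[190 + √40660] = 195.8216

Kővári–Sós–Turán: let r_1, ..., r_190 be the row sums and z = Σ r_i the total number of 1s. Each pair of columns can share at most one row with both entries 1 (else a 2×2 all-ones block appears), so Σ_i C(r_i, 2) ≤ C(3, 2) = 3. By convexity Σ_i C(r_i, 2) ≥ 190·C(z/190, 2) = z(z − 190)/(2·190), giving z² − 190z − 190·3·2 ≤ 0 and hence z ≤ (1/2)[190 + √(36100 + 4·1140)] = (1/2)[190 + √40660] ≈ (1/2)(190 + 201.6432) = 195.8216.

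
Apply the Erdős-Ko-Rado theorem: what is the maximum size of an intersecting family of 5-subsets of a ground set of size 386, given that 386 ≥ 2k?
max |F| = C(385, 4) = 901244960

The Erdős-Ko-Rado theorem states: for n ≥ 2k, an intersecting family of k-subsets of an n-element set has size at most C(n − 1, k − 1), with equality for 'star' families {A ⊆ [n] : |A| = k, i ∈ A} (fix an element i). For n = 386, k = 5: C(385, 4) = 901244960.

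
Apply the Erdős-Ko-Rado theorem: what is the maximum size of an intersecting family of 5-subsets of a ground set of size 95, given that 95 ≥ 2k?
max |F| = C(94, 4) = 3049501

Erdős-Ko-Rado (1961): when n ≥ 2k, max |F| = C(n−1, k−1). The bound is attained by the star {A : i ∈ A} for any fixed i ∈ [n]. Here C(95−1, 5−1) = C(94, 4) = 3049501.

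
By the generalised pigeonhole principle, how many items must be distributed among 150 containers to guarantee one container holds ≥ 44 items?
n = (44 − 1)·150 + 1 = 6451

By the generalised pigeonhole principle, to guarantee some box contains ≥ r objects we need more than (r − 1) · k objects total. Threshold: n = (r − 1) · k + 1. With r = 44 and k = 150: n = 43 · 150 + 1 = 6450 + 1 = 6451. For n = 6450 = 43 · 150, we can put exactly 43 objects in every box, avoiding 44 in any single one — so 6451 is tight.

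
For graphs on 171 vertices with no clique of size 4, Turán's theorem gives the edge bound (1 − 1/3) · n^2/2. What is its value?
Turán density bound = (2/3) · 171^2/2 = 9747

Turán's theorem: ex(n, K_{r+1}) is achieved by the complete r-partite Turán graph T(n, r) with parts as balanced as possible, and is at most (1 − 1/r) · n^2/2. For r = 3, n = 171: the density bound is (2/3) · 29241/2 = 9747. Since 3 ∣ 171, the Turán graph T(171, 3) has parts of equal size 57, and its edge count e(T(171, 3)) = 9747 attains the density bound exactly.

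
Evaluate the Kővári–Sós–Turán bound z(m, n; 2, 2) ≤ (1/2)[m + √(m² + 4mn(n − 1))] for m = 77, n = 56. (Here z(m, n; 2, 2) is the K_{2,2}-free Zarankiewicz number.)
z(77, 56; 2, 2) ≤ (1/2)[77 + √(77² + 4·77·56·55)] = (1/2)[77 + √954569] = 527.0102

Kővári–Sós–Turán: let r_1, ..., r_77 be the row sums and z = Σ r_i the total number of 1s. Each pair of columns can share at most one row with both entries 1 (else a 2×2 all-ones block appears), so Σ_i C(r_i, 2) ≤ C(56, 2) = 1540. By convexity Σ_i C(r_i, 2) ≥ 77·C(z/77, 2) = z(z − 77)/(2·77), giving z² − 77z − 77·56·55 ≤ 0 and hence z ≤ (1/2)[77 + √(5929 + 4·237160)] = (1/2)[77 + √954569] ≈ (1/2)(77 + 977.0205) = 527.0102.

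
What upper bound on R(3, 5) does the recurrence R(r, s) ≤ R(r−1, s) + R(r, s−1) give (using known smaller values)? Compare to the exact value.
R(3, 5) ≤ R(2, 5) + R(3, 4) = 5 + 9 = 14; exact value R(3, 5) = 14.

The Erdős–Szekeres recurrence R(r, s) ≤ R(r−1, s) + R(r, s−1) applied to (r, s) = (3, 5) gives
  R(3, 5) ≤ R(2, 5) + R(3, 4) = 5 + 9 = 14.
(Recall R(2, k) = k and R is symmetric.) Here the recurrence bound is tight: a matching lower-bound construction on K_{13} shows R(3, 5) > 13, so R(3, 5) = 14 exactly.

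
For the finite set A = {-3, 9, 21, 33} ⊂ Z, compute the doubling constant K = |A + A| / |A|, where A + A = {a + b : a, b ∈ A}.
K = |A + A| / |A| = 7/4

Enumerate A + A = {a + b : a, b ∈ A}. With |A| = 4, there are |A|^2 = 16 ordered sum pairs; collecting distinct values, A + A = {-6, 6, 18, 30, 42, 54, 66}, so |A + A| = 7. Thus K = 7/4. Here |A + A| = 2|A| − 1 = 7, the minimum possible — so K = 7/4 is minimal, which holds iff A is an arithmetic progression.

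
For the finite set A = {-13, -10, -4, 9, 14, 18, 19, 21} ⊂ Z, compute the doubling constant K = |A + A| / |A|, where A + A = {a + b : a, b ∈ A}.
K = |A + A| / |A| = 33/8

Enumerate A + A = {a + b : a, b ∈ A}. With |A| = 8, there are |A|^2 = 64 ordered sum pairs; collecting distinct values, A + A = {-26, -23, -20, -17, -14, -8, -4, -1, 1, 4, 5, 6, 8, 9, 10, 11, 14, 15, 17, 18, 23, 27, 28, 30, 32, 33, 35, 36, 37, 38, 39, 40, 42}, so |A + A| = 33. Thus K = 33/8. For comparison, the minimum possible |A + A| over all 8-element sets is 2·8 − 1 = 15 (so min K = 15/8), attained only by arithmetic progressions.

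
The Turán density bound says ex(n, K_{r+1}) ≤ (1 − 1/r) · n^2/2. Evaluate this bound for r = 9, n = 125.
Turán density bound = (8/9) · 125^2/2 = 62500/9 ≈ 6944.4444

Turán's theorem: ex(n, K_{r+1}) is achieved by the complete r-partite Turán graph T(n, r) with parts as balanced as possible, and is at most (1 − 1/r) · n^2/2. For r = 9, n = 125: the density bound is (8/9) · 15625/2 = 62500/9 ≈ 6944.4444. The integer-valued extremum is e(T(125, 9)) = 6944, which is strictly less than the density bound 62500/9 since 9 ∤ 125 (the parts of T(125, 9) cannot all be equal).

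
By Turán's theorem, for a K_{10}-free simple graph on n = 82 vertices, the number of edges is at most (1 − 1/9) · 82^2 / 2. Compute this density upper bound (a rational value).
Turán density bound = (8/9) · 82^2/2 = 26896/9 ≈ 2988.4444

Turán's theorem: ex(n, K_{r+1}) is achieved by the complete r-partite Turán graph T(n, r) with parts as balanced as possible, and is at most (1 − 1/r) · n^2/2. For r = 9, n = 82: the density bound is (8/9) · 6724/2 = 26896/9 ≈ 2988.4444. The integer-valued extremum is e(T(82, 9)) = 2988, which is strictly less than the density bound 26896/9 since 9 ∤ 82 (the parts of T(82, 9) cannot all be equal).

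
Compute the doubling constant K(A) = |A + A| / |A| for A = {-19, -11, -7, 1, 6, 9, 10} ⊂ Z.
K = |A + A| / |A| = 24/7

Enumerate A + A = {a + b : a, b ∈ A}. With |A| = 7, there are |A|^2 = 49 ordered sum pairs; collecting distinct values, A + A = {-38, -30, -26, -22, -18, -14, -13, -10, -9, -6, -5, -2, -1, 2, 3, 7, 10, 11, 12, 15, 16, 18, 19, 20}, so |A + A| = 24. Thus K = 24/7. For comparison, the minimum possible |A + A| over all 7-element sets is 2·7 − 1 = 13 (so min K = 13/7), attained only by arithmetic progressions.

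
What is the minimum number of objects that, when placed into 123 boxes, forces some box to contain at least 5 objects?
n = (5 − 1)·123 + 1 = 493

By the generalised pigeonhole principle, to guarantee some box contains ≥ r objects we need more than (r − 1) · k objects total. Threshold: n = (r − 1) · k + 1. With r = 5 and k = 123: n = 4 · 123 + 1 = 492 + 1 = 493. For n = 492 = 4 · 123, we can put exactly 4 objects in every box, avoiding 5 in any single one — so 493 is tight.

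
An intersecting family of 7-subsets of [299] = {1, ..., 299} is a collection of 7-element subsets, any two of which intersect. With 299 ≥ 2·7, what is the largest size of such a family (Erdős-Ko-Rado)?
max |F| = C(298, 6) = 924631947162

The Erdős-Ko-Rado theorem states: for n ≥ 2k, an intersecting family of k-subsets of an n-element set has size at most C(n − 1, k − 1), with equality for 'star' families {A ⊆ [n] : |A| = k, i ∈ A} (fix an element i). For n = 299, k = 7: C(298, 6) = 924631947162.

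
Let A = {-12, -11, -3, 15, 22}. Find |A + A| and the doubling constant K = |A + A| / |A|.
K = |A + A| / |A| = 15/5 = 3

Enumerate A + A = {a + b : a, b ∈ A}. With |A| = 5, there are |A|^2 = 25 ordered sum pairs; collecting distinct values, A + A = {-24, -23, -22, -15, -14, -6, 3, 4, 10, 11, 12, 19, 30, 37, 44}, so |A + A| = 15. Thus K = 15/5 = 3. For comparison, the minimum possible |A + A| over all 5-element sets is 2·5 − 1 = 9 (so min K = 9/5), attained only by arithmetic progressions.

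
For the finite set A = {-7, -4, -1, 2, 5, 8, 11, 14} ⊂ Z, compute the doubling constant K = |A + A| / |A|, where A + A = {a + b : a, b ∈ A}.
K = |A + A| / |A| = 15/8

Enumerate A + A = {a + b : a, b ∈ A}. With |A| = 8, there are |A|^2 = 64 ordered sum pairs; collecting distinct values, A + A = {-14, -11, -8, -5, -2, 1, 4, 7, 10, 13, 16, 19, 22, 25, 28}, so |A + A| = 15. Thus K = 15/8. Here |A + A| = 2|A| − 1 = 15, the minimum possible — so K = 15/8 is minimal, which holds iff A is an arithmetic progression.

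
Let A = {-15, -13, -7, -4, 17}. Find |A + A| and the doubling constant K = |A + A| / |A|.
K = |A + A| / |A| = 15/5 = 3

Enumerate A + A = {a + b : a, b ∈ A}. With |A| = 5, there are |A|^2 = 25 ordered sum pairs; collecting distinct values, A + A = {-30, -28, -26, -22, -20, -19, -17, -14, -11, -8, 2, 4, 10, 13, 34}, so |A + A| = 15. Thus K = 15/5 = 3. For comparison, the minimum possible |A + A| over all 5-element sets is 2·5 − 1 = 9 (so min K = 9/5), attained only by arithmetic progressions.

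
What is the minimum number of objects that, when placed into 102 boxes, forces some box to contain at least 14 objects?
n = (14 − 1)·102 + 1 = 1327

By the generalised pigeonhole principle, to guarantee some box contains ≥ r objects we need more than (r − 1) · k objects total. Threshold: n = (r − 1) · k + 1. With r = 14 and k = 102: n = 13 · 102 + 1 = 1326 + 1 = 1327. For n = 1326 = 13 · 102, we can put exactly 13 objects in every box, avoiding 14 in any single one — so 1327 is tight.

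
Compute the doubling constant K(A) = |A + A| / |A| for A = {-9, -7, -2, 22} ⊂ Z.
K = |A + A| / |A| = 10/4 = 5/2

Enumerate A + A = {a + b : a, b ∈ A}. With |A| = 4, there are |A|^2 = 16 ordered sum pairs; collecting distinct values, A + A = {-18, -16, -14, -11, -9, -4, 13, 15, 20, 44}, so |A + A| = 10. Thus K = 10/4 = 5/2. For comparison, the minimum possible |A + A| over all 4-element sets is 2·4 − 1 = 7 (so min K = 7/4), attained only by arithmetic progressions.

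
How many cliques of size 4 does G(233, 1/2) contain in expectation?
E[# K_4] = C(233, 4) · (1/2)^C(4, 2) = 119666470 / 2^6 = 59833235/32 = 1869788.59375

For each 4-subset S of vertices (there are C(233, 4) = 119666470 such S), let X_S = 1 if S induces a K_4 (all C(4, 2) = 6 edges present). Then P(X_S = 1) = (1/2)^6 = 1/64. By linearity of expectation, E[# K_4] = C(233, 4) · (1/2)^6 = 119666470 / 64 = 59833235/32 = 1869788.59375.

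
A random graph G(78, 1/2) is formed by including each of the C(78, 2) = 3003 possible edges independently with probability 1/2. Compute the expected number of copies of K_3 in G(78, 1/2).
E[# K_3] = C(78, 3) · (1/2)^C(3, 2) = 76076 / 2^3 = 19019/2 = 9509.5

For each 3-subset S of vertices (there are C(78, 3) = 76076 such S), let X_S = 1 if S induces a K_3 (all C(3, 2) = 3 edges present). Then P(X_S = 1) = (1/2)^3 = 1/8. By linearity of expectation, E[# K_3] = C(78, 3) · (1/2)^3 = 76076 / 8 = 19019/2 = 9509.5.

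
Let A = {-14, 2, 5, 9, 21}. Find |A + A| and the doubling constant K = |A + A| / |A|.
K = |A + A| / |A| = 14/5

Enumerate A + A = {a + b : a, b ∈ A}. With |A| = 5, there are |A|^2 = 25 ordered sum pairs; collecting distinct values, A + A = {-28, -12, -9, -5, 4, 7, 10, 11, 14, 18, 23, 26, 30, 42}, so |A + A| = 14. Thus K = 14/5. For comparison, the minimum possible |A + A| over all 5-element sets is 2·5 − 1 = 9 (so min K = 9/5), attained only by arithmetic progressions.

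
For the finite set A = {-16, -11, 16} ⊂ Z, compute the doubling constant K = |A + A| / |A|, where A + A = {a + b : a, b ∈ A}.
K = |A + A| / |A| = 6/3 = 2

Enumerate A + A = {a + b : a, b ∈ A}. With |A| = 3, there are |A|^2 = 9 ordered sum pairs; collecting distinct values, A + A = {-32, -27, -22, 0, 5, 32}, so |A + A| = 6. Thus K = 6/3 = 2. For comparison, the minimum possible |A + A| over all 3-element sets is 2·3 − 1 = 5 (so min K = 5/3), attained only by arithmetic progressions.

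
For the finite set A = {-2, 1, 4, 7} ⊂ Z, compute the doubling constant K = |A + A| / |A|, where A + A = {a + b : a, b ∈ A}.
K = |A + A| / |A| = 7/4

Enumerate A + A = {a + b : a, b ∈ A}. With |A| = 4, there are |A|^2 = 16 ordered sum pairs; collecting distinct values, A + A = {-4, -1, 2, 5, 8, 11, 14}, so |A + A| = 7. Thus K = 7/4. Here |A + A| = 2|A| − 1 = 7, the minimum possible — so K = 7/4 is minimal, which holds iff A is an arithmetic progression.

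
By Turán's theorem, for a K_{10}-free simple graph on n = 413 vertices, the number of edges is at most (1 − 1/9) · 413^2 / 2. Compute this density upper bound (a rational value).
Turán density bound = (8/9) · 413^2/2 = 682276/9 ≈ 75808.4444

Turán's theorem: ex(n, K_{r+1}) is achieved by the complete r-partite Turán graph T(n, r) with parts as balanced as possible, and is at most (1 − 1/r) · n^2/2. For r = 9, n = 413: the density bound is (8/9) · 170569/2 = 682276/9 ≈ 75808.4444. The integer-valued extremum is e(T(413, 9)) = 75808, which is strictly less than the density bound 682276/9 since 9 ∤ 413 (the parts of T(413, 9) cannot all be equal).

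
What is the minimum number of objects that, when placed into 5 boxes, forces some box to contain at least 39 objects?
n = (39 − 1)·5 + 1 = 191

By the generalised pigeonhole principle, to guarantee some box contains ≥ r objects we need more than (r − 1) · k objects total. Threshold: n = (r − 1) · k + 1. With r = 39 and k = 5: n = 38 · 5 + 1 = 190 + 1 = 191. For n = 190 = 38 · 5, we can put exactly 38 objects in every box, avoiding 39 in any single one — so 191 is tight.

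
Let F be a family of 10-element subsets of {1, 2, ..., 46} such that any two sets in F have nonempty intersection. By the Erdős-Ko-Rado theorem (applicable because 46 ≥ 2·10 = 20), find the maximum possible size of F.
max |F| = C(45, 9) = 886163135

Erdős-Ko-Rado (1961): when n ≥ 2k, max |F| = C(n−1, k−1). The bound is attained by the star {A : i ∈ A} for any fixed i ∈ [n]. Here C(46−1, 10−1) = C(45, 9) = 886163135.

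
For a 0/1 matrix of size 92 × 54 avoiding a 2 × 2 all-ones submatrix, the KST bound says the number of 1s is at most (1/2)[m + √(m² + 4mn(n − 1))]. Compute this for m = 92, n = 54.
z(92, 54; 2, 2) ≤ (1/2)[92 + √(92² + 4·92·54·53)] = (1/2)[92 + √1061680] = 561.1893

Kővári–Sós–Turán: let r_1, ..., r_92 be the row sums and z = Σ r_i the total number of 1s. Each pair of columns can share at most one row with both entries 1 (else a 2×2 all-ones block appears), so Σ_i C(r_i, 2) ≤ C(54, 2) = 1431. By convexity Σ_i C(r_i, 2) ≥ 92·C(z/92, 2) = z(z − 92)/(2·92), giving z² − 92z − 92·54·53 ≤ 0 and hence z ≤ (1/2)[92 + √(8464 + 4·263304)] = (1/2)[92 + √1061680] ≈ (1/2)(92 + 1030.3786) = 561.1893.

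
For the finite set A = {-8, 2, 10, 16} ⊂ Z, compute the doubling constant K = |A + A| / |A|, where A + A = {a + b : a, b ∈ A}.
K = |A + A| / |A| = 10/4 = 5/2

Enumerate A + A = {a + b : a, b ∈ A}. With |A| = 4, there are |A|^2 = 16 ordered sum pairs; collecting distinct values, A + A = {-16, -6, 2, 4, 8, 12, 18, 20, 26, 32}, so |A + A| = 10. Thus K = 10/4 = 5/2. For comparison, the minimum possible |A + A| over all 4-element sets is 2·4 − 1 = 7 (so min K = 7/4), attained only by arithmetic progressions.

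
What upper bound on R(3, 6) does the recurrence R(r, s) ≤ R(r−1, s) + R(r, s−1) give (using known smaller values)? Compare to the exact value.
R(3, 6) ≤ R(2, 6) + R(3, 5) = 6 + 14 = 20; exact value R(3, 6) = 18.

The Erdős–Szekeres recurrence R(r, s) ≤ R(r−1, s) + R(r, s−1) applied to (r, s) = (3, 6) gives
  R(3, 6) ≤ R(2, 6) + R(3, 5) = 6 + 14 = 20.
(Recall R(2, k) = k and R is symmetric.) The recurrence is not tight here (it gives 20, but the exact value is R(3, 6) = 18); the tight upper bound requires a sharper argument than the simple recurrence, combined with a lower-bound construction on K_{17}.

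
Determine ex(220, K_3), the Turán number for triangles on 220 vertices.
ex(220, K_3) = ⌊220^2/4⌋ = 12100

Mantel (1907): a triangle-free graph on n vertices has at most ⌊n^2/4⌋ edges, with equality for the complete bipartite graph K_{⌊n/2⌋, ⌈n/2⌉}. For n = 220: ⌊220^2/4⌋ = ⌊48400/4⌋ = 12100. The extremal graph is K_{110, 110}, which has 110·110 = 12100 edges.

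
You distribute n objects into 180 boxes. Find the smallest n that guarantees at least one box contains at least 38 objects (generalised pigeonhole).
n = (38 − 1)·180 + 1 = 6661

By the generalised pigeonhole principle, to guarantee some box contains ≥ r objects we need more than (r − 1) · k objects total. Threshold: n = (r − 1) · k + 1. With r = 38 and k = 180: n = 37 · 180 + 1 = 6660 + 1 = 6661. For n = 6660 = 37 · 180, we can put exactly 37 objects in every box, avoiding 38 in any single one — so 6661 is tight.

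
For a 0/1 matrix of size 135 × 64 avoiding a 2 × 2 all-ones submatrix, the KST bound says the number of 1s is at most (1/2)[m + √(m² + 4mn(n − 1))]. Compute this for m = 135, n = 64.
z(135, 64; 2, 2) ≤ (1/2)[135 + √(135² + 4·135·64·63)] = (1/2)[135 + √2195505] = 808.3618

Kővári–Sós–Turán: let r_1, ..., r_135 be the row sums and z = Σ r_i the total number of 1s. Each pair of columns can share at most one row with both entries 1 (else a 2×2 all-ones block appears), so Σ_i C(r_i, 2) ≤ C(64, 2) = 2016. By convexity Σ_i C(r_i, 2) ≥ 135·C(z/135, 2) = z(z − 135)/(2·135), giving z² − 135z − 135·64·63 ≤ 0 and hence z ≤ (1/2)[135 + √(18225 + 4·544320)] = (1/2)[135 + √2195505] ≈ (1/2)(135 + 1481.7237) = 808.3618.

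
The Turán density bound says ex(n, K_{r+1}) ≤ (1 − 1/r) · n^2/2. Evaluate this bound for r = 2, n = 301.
Turán density bound = (1/2) · 301^2/2 = 90601/4 ≈ 22650.25

Turán's theorem: ex(n, K_{r+1}) is achieved by the complete r-partite Turán graph T(n, r) with parts as balanced as possible, and is at most (1 − 1/r) · n^2/2. For r = 2, n = 301: the density bound is (1/2) · 90601/2 = 90601/4 ≈ 22650.25. The integer-valued extremum is e(T(301, 2)) = 22650, which is strictly less than the density bound 90601/4 since 2 ∤ 301 (the parts of T(301, 2) cannot all be equal).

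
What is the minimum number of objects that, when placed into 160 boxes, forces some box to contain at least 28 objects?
n = (28 − 1)·160 + 1 = 4321

By the generalised pigeonhole principle, to guarantee some box contains ≥ r objects we need more than (r − 1) · k objects total. Threshold: n = (r − 1) · k + 1. With r = 28 and k = 160: n = 27 · 160 + 1 = 4320 + 1 = 4321. For n = 4320 = 27 · 160, we can put exactly 27 objects in every box, avoiding 28 in any single one — so 4321 is tight.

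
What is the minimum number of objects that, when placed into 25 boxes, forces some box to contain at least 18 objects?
n = (18 − 1)·25 + 1 = 426

By the generalised pigeonhole principle, to guarantee some box contains ≥ r objects we need more than (r − 1) · k objects total. Threshold: n = (r − 1) · k + 1. With r = 18 and k = 25: n = 17 · 25 + 1 = 425 + 1 = 426. For n = 425 = 17 · 25, we can put exactly 17 objects in every box, avoiding 18 in any single one — so 426 is tight.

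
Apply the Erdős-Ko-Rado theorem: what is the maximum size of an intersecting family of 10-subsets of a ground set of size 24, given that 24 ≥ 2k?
max |F| = C(23, 9) = 817190

Erdős-Ko-Rado (1961): when n ≥ 2k, max |F| = C(n−1, k−1). The bound is attained by the star {A : i ∈ A} for any fixed i ∈ [n]. Here C(24−1, 10−1) = C(23, 9) = 817190.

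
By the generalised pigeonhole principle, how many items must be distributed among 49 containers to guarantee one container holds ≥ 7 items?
n = (7 − 1)·49 + 1 = 295

By the generalised pigeonhole principle, to guarantee some box contains ≥ r objects we need more than (r − 1) · k objects total. Threshold: n = (r − 1) · k + 1. With r = 7 and k = 49: n = 6 · 49 + 1 = 294 + 1 = 295. For n = 294 = 6 · 49, we can put exactly 6 objects in every box, avoiding 7 in any single one — so 295 is tight.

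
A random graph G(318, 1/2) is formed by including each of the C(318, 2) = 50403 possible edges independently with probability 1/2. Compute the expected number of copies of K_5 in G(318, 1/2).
E[# K_5] = C(318, 5) · (1/2)^C(5, 2) = 26256233178 / 2^10 = 13128116589/512 ≈ 25640852.712891

For each 5-subset S of vertices (there are C(318, 5) = 26256233178 such S), let X_S = 1 if S induces a K_5 (all C(5, 2) = 10 edges present). Then P(X_S = 1) = (1/2)^10 = 1/1024. By linearity of expectation, E[# K_5] = C(318, 5) · (1/2)^10 = 26256233178 / 1024 = 13128116589/512 ≈ 25640852.712891.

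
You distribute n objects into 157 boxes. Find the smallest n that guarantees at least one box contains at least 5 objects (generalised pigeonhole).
n = (5 − 1)·157 + 1 = 629

By the generalised pigeonhole principle, to guarantee some box contains ≥ r objects we need more than (r − 1) · k objects total. Threshold: n = (r − 1) · k + 1. With r = 5 and k = 157: n = 4 · 157 + 1 = 628 + 1 = 629. For n = 628 = 4 · 157, we can put exactly 4 objects in every box, avoiding 5 in any single one — so 629 is tight.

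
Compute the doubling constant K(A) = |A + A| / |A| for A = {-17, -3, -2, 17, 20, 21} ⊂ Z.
K = |A + A| / |A| = 20/6 = 10/3

Enumerate A + A = {a + b : a, b ∈ A}. With |A| = 6, there are |A|^2 = 36 ordered sum pairs; collecting distinct values, A + A = {-34, -20, -19, -6, -5, -4, 0, 3, 4, 14, 15, 17, 18, 19, 34, 37, 38, 40, 41, 42}, so |A + A| = 20. Thus K = 20/6 = 10/3. For comparison, the minimum possible |A + A| over all 6-element sets is 2·6 − 1 = 11 (so min K = 11/6), attained only by arithmetic progressions.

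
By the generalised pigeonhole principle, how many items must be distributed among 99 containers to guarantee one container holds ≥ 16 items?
n = (16 − 1)·99 + 1 = 1486

By the generalised pigeonhole principle, to guarantee some box contains ≥ r objects we need more than (r − 1) · k objects total. Threshold: n = (r − 1) · k + 1. With r = 16 and k = 99: n = 15 · 99 + 1 = 1485 + 1 = 1486. For n = 1485 = 15 · 99, we can put exactly 15 objects in every box, avoiding 16 in any single one — so 1486 is tight.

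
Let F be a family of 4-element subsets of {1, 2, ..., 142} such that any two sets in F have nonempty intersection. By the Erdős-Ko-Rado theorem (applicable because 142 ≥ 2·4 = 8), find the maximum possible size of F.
max |F| = C(141, 3) = 457310

Erdős-Ko-Rado (1961): when n ≥ 2k, max |F| = C(n−1, k−1). The bound is attained by the star {A : i ∈ A} for any fixed i ∈ [n]. Here C(142−1, 4−1) = C(141, 3) = 457310.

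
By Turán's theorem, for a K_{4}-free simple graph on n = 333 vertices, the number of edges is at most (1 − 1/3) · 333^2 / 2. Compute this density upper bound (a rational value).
Turán density bound = (2/3) · 333^2/2 = 36963

Turán's theorem: ex(n, K_{r+1}) is achieved by the complete r-partite Turán graph T(n, r) with parts as balanced as possible, and is at most (1 − 1/r) · n^2/2. For r = 3, n = 333: the density bound is (2/3) · 110889/2 = 36963. Since 3 ∣ 333, the Turán graph T(333, 3) has parts of equal size 111, and its edge count e(T(333, 3)) = 36963 attains the density bound exactly.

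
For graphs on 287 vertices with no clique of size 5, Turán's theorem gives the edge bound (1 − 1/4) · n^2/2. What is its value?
Turán density bound = (3/4) · 287^2/2 = 247107/8 ≈ 30888.375

Turán's theorem: ex(n, K_{r+1}) is achieved by the complete r-partite Turán graph T(n, r) with parts as balanced as possible, and is at most (1 − 1/r) · n^2/2. For r = 4, n = 287: the density bound is (3/4) · 82369/2 = 247107/8 ≈ 30888.375. The integer-valued extremum is e(T(287, 4)) = 30888, which is strictly less than the density bound 247107/8 since 4 ∤ 287 (the parts of T(287, 4) cannot all be equal).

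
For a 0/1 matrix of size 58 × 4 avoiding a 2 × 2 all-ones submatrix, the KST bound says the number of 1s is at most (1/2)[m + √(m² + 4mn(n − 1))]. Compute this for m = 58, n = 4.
z(58, 4; 2, 2) ≤ (1/2)[58 + √(58² + 4·58·4·3)] = (1/2)[58 + √6148] = 68.2046

Kővári–Sós–Turán: let r_1, ..., r_58 be the row sums and z = Σ r_i the total number of 1s. Each pair of columns can share at most one row with both entries 1 (else a 2×2 all-ones block appears), so Σ_i C(r_i, 2) ≤ C(4, 2) = 6. By convexity Σ_i C(r_i, 2) ≥ 58·C(z/58, 2) = z(z − 58)/(2·58), giving z² − 58z − 58·4·3 ≤ 0 and hence z ≤ (1/2)[58 + √(3364 + 4·696)] = (1/2)[58 + √6148] ≈ (1/2)(58 + 78.4092) = 68.2046.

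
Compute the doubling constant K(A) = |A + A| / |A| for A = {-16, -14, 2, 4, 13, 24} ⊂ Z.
K = |A + A| / |A| = 18/6 = 3

Enumerate A + A = {a + b : a, b ∈ A}. With |A| = 6, there are |A|^2 = 36 ordered sum pairs; collecting distinct values, A + A = {-32, -30, -28, -14, -12, -10, -3, -1, 4, 6, 8, 10, 15, 17, 26, 28, 37, 48}, so |A + A| = 18. Thus K = 18/6 = 3. For comparison, the minimum possible |A + A| over all 6-element sets is 2·6 − 1 = 11 (so min K = 11/6), attained only by arithmetic progressions.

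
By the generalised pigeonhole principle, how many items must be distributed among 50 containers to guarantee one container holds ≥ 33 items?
n = (33 − 1)·50 + 1 = 1601

By the generalised pigeonhole principle, to guarantee some box contains ≥ r objects we need more than (r − 1) · k objects total. Threshold: n = (r − 1) · k + 1. With r = 33 and k = 50: n = 32 · 50 + 1 = 1600 + 1 = 1601. For n = 1600 = 32 · 50, we can put exactly 32 objects in every box, avoiding 33 in any single one — so 1601 is tight.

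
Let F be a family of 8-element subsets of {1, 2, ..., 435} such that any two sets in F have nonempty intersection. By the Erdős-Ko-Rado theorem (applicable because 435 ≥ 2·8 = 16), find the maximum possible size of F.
max |F| = C(434, 7) = 548122491526896

The Erdős-Ko-Rado theorem states: for n ≥ 2k, an intersecting family of k-subsets of an n-element set has size at most C(n − 1, k − 1), with equality for 'star' families {A ⊆ [n] : |A| = k, i ∈ A} (fix an element i). For n = 435, k = 8: C(434, 7) = 548122491526896.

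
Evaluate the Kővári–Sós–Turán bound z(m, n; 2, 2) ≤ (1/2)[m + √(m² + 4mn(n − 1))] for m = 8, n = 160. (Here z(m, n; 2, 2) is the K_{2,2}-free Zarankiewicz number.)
z(8, 160; 2, 2) ≤ (1/2)[8 + √(8² + 4·8·160·159)] = (1/2)[8 + √814144] = 455.1496

Kővári–Sós–Turán: let r_1, ..., r_8 be the row sums and z = Σ r_i the total number of 1s. Each pair of columns can share at most one row with both entries 1 (else a 2×2 all-ones block appears), so Σ_i C(r_i, 2) ≤ C(160, 2) = 12720. By convexity Σ_i C(r_i, 2) ≥ 8·C(z/8, 2) = z(z − 8)/(2·8), giving z² − 8z − 8·160·159 ≤ 0 and hence z ≤ (1/2)[8 + √(64 + 4·203520)] = (1/2)[8 + √814144] ≈ (1/2)(8 + 902.2993) = 455.1496.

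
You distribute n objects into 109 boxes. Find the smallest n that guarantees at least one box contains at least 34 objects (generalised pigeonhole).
n = (34 − 1)·109 + 1 = 3598

By the generalised pigeonhole principle, to guarantee some box contains ≥ r objects we need more than (r − 1) · k objects total. Threshold: n = (r − 1) · k + 1. With r = 34 and k = 109: n = 33 · 109 + 1 = 3597 + 1 = 3598. For n = 3597 = 33 · 109, we can put exactly 33 objects in every box, avoiding 34 in any single one — so 3598 is tight.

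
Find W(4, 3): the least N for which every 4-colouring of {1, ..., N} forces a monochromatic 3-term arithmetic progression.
W(4, 3) = 76

This is a classical value, W(4, 3) = 76, established by combining an explicit 4-colouring of {1, ..., 75} with no monochromatic 3-AP (giving the lower bound W(4, 3) > 75) and a finite case analysis / exhaustive computer search showing every 4-colouring of {1, ..., 76} has such an AP.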